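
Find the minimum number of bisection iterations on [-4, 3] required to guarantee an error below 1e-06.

We need (b-a)/2^n ≤ 1e-06
(3 - (-4))/2^n ≤ 1e-06
7/2^n ≤ 1e-06
2^n ≥ 7000000
n ≥ log₂(7000000) = 22.74
n ≥ 23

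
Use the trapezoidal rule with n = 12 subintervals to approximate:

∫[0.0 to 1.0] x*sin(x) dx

f(x) = x*sin(x)
a = 0.0, b = 1.0, n = 12
h = (b - a)/n = 0.083333

Trapezoidal rule: (h/2)[f(x₀) + 2f(x₁) + 2f(x₂) + ... + f(xₙ)]

x_0 = 0.0000, f(x_0) = 0.000000, coefficient = 1
x_1 = 0.0833, f(x_1) = 0.006936, coefficient = 2
x_2 = 0.1667, f(x_2) = 0.027649, coefficient = 2
x_3 = 0.2500, f(x_3) = 0.061851, coefficient = 2
x_4 = 0.3333, f(x_4) = 0.109065, coefficient = 2
x_5 = 0.4167, f(x_5) = 0.168631, coefficient = 2
x_6 = 0.5000, f(x_6) = 0.239713, coefficient = 2
x_7 = 0.5833, f(x_7) = 0.321305, coefficient = 2
x_8 = 0.6667, f(x_8) = 0.412247, coefficient = 2
x_9 = 0.7500, f(x_9) = 0.511229, coefficient = 2
x_10 = 0.8333, f(x_10) = 0.616814, coefficient = 2
x_11 = 0.9167, f(x_11) = 0.727446, coefficient = 2
x_12 = 1.0000, f(x_12) = 0.841471, coefficient = 1

I ≈ (0.083333/2) × 7.247245 = 0.301969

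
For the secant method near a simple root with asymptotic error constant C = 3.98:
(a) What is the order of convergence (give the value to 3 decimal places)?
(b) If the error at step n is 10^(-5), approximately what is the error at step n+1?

(a) Secant method has superlinear convergence with order φ = (1+√5)/2 ≈ 1.618.
    This means |e_{n+1}| ≈ C|e_n|^1.618.

(b) With |e_n| = 10^(-5) and C = 3.98:
    |e_{n+1}| ≈ 3.98 × (10^(-5))^1.618 = 3.98 × 10^(-8.09)

(a) ≈ 1.618 (golden ratio); (b) |e_{n+1}| ≈ 3.234e-08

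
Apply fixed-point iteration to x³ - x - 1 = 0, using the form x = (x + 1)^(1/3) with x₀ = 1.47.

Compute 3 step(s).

Equation: x³ - x - 1 = 0
Fixed-point form: x = (x + 1)^(1/3)
x₀ = 1.47

x_1 = g(1.470000) = 1.351758
x_2 = g(1.351758) = 1.329834
x_3 = g(1.329834) = 1.325689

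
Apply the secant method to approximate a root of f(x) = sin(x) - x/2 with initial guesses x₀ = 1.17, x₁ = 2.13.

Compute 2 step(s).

f(x) = sin(x) - x/2
x₀ = 1.17, x₁ = 2.13

Secant formula: x_{n+1} = x_n - f(x_n)(x_n - x_{n-1})/(f(x_n) - f(x_{n-1}))

Iteration 1:
  f(1.170000) = 0.335751
  f(2.130000) = -0.217322
  x_2 = 2.130000 - (-0.217322)×(2.130000 - 1.170000)/(-0.217322 - 0.335751)
       = 1.752782
Iteration 2:
  f(2.130000) = -0.217322
  f(1.752782) = 0.107096
  x_3 = 1.752782 - 0.107096×(1.752782 - 2.130000)/(0.107096 - (-0.217322))
       = 1.877307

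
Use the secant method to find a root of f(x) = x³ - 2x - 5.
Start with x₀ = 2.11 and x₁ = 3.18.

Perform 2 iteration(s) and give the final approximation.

f(x) = x³ - 2x - 5
x₀ = 2.11, x₁ = 3.18

Secant formula: x_{n+1} = x_n - f(x_n)(x_n - x_{n-1})/(f(x_n) - f(x_{n-1}))

Iteration 1:
  f(2.110000) = 0.173931
  f(3.180000) = 20.797432
  x_2 = 3.180000 - 20.797432×(3.180000 - 2.110000)/(20.797432 - 0.173931)
       = 2.100976
Iteration 2:
  f(3.180000) = 20.797432
  f(2.100976) = 0.071967
  x_3 = 2.100976 - 0.071967×(2.100976 - 3.180000)/(0.071967 - 20.797432)
       = 2.097229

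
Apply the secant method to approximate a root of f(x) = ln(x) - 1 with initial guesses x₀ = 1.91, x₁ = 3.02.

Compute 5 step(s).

f(x) = ln(x) - 1
x₀ = 1.91, x₁ = 3.02

Secant formula: x_{n+1} = x_n - f(x_n)(x_n - x_{n-1})/(f(x_n) - f(x_{n-1}))

Iteration 1:
  f(1.910000) = -0.352897
  f(3.020000) = 0.105257
  x_2 = 3.020000 - 0.105257×(3.020000 - 1.910000)/(0.105257 - (-0.352897))
       = 2.764987
Iteration 2:
  f(3.020000) = 0.105257
  f(2.764987) = 0.017036
  x_3 = 2.764987 - 0.017036×(2.764987 - 3.020000)/(0.017036 - 0.105257)
       = 2.715743
Iteration 3:
  f(2.764987) = 0.017036
  f(2.715743) = -0.000935
  x_4 = 2.715743 - (-0.000935)×(2.715743 - 2.764987)/(-0.000935 - 0.017036)
       = 2.718304
Iteration 4:
  f(2.715743) = -0.000935
  f(2.718304) = 0.000008
  x_5 = 2.718304 - 0.000008×(2.718304 - 2.715743)/(0.000008 - (-0.000935))
       = 2.718282
Iteration 5:
  f(2.718304) = 0.000008
  f(2.718282) = 0.000000
  x_6 = 2.718282 - 0.000000×(2.718282 - 2.718304)/(0.000000 - 0.000008)
       = 2.718282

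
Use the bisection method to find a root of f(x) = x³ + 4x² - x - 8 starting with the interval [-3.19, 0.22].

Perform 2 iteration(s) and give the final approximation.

f(x) = x³ + 4x² - x - 8
Initial interval: [-3.19, 0.22]

Iteration 1:
  c_1 = (-3.190000 + 0.220000)/2 = -1.485000
  f(c_1) = f(-1.485000) = -0.968859
  f(a) × f(c) < 0, new interval: [-3.190000, -1.485000]
Iteration 2:
  c_2 = (-3.190000 + (-1.485000))/2 = -2.337500
  f(c_2) = f(-2.337500) = 3.421244
  f(a) × f(c) ≥ 0, new interval: [-2.337500, -1.485000]

After 2 iteration(s), the approximation is c_2 = -2.337500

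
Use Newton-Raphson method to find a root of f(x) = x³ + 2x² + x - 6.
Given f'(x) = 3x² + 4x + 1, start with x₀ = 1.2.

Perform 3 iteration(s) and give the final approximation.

f(x) = x³ + 2x² + x - 6
f'(x) = 3x² + 4x + 1
x₀ = 1.2

Newton-Raphson formula: x_{n+1} = x_n - f(x_n)/f'(x_n)

Iteration 1:
  f(1.200000) = -0.192000
  f'(1.200000) = 10.120000
  x_1 = 1.200000 - (-0.192000)/10.120000 = 1.218972
Iteration 2:
  f(1.218972) = 0.002023
  f'(1.218972) = 10.333570
  x_2 = 1.218972 - 0.002023/10.333570 = 1.218777
Iteration 3:
  f(1.218777) = 0.000000
  f'(1.218777) = 10.331356
  x_3 = 1.218777 - 0.000000/10.331356 = 1.218777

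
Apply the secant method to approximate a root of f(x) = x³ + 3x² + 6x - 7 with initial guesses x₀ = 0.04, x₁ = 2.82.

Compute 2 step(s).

f(x) = x³ + 3x² + 6x - 7
x₀ = 0.04, x₁ = 2.82

Secant formula: x_{n+1} = x_n - f(x_n)(x_n - x_{n-1})/(f(x_n) - f(x_{n-1}))

Iteration 1:
  f(0.040000) = -6.755136
  f(2.820000) = 56.202968
  x_2 = 2.820000 - 56.202968×(2.820000 - 0.040000)/(56.202968 - (-6.755136))
       = 0.338282
Iteration 2:
  f(2.820000) = 56.202968
  f(0.338282) = -4.588291
  x_3 = 0.338282 - (-4.588291)×(0.338282 - 2.820000)/(-4.588291 - 56.202968)
       = 0.525593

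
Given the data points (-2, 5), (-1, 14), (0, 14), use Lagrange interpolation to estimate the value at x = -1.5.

Lagrange interpolation formula:
P(x) = Σ yᵢ × Lᵢ(x)
where Lᵢ(x) = Π_{j≠i} (x - xⱼ)/(xᵢ - xⱼ)

L_0(-1.5) = (-1.5 - (-1))/(-2 - (-1)) × (-1.5 - 0)/(-2 - 0) = 0.375000
L_1(-1.5) = (-1.5 - (-2))/(-1 - (-2)) × (-1.5 - 0)/(-1 - 0) = 0.750000
L_2(-1.5) = (-1.5 - (-2))/(0 - (-2)) × (-1.5 - (-1))/(0 - (-1)) = -0.125000

P(-1.5) = 5×L_0(-1.5) + 14×L_1(-1.5) + 14×L_2(-1.5)
P(-1.5) = 10.625000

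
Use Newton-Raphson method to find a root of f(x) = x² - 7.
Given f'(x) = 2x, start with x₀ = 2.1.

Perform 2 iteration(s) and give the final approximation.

f(x) = x² - 7
f'(x) = 2x
x₀ = 2.1

Newton-Raphson formula: x_{n+1} = x_n - f(x_n)/f'(x_n)

Iteration 1:
  f(2.100000) = -2.590000
  f'(2.100000) = 4.200000
  x_1 = 2.100000 - (-2.590000)/4.200000 = 2.716667
Iteration 2:
  f(2.716667) = 0.380278
  f'(2.716667) = 5.433333
  x_2 = 2.716667 - 0.380278/5.433333 = 2.646677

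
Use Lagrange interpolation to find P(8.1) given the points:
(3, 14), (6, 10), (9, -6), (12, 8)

Lagrange interpolation formula:
P(x) = Σ yᵢ × Lᵢ(x)
where Lᵢ(x) = Π_{j≠i} (x - xⱼ)/(xᵢ - xⱼ)

L_0(8.1) = (8.1 - 6)/(3 - 6) × (8.1 - 9)/(3 - 9) × (8.1 - 12)/(3 - 12) = -0.045500
L_1(8.1) = (8.1 - 3)/(6 - 3) × (8.1 - 9)/(6 - 9) × (8.1 - 12)/(6 - 12) = 0.331500
L_2(8.1) = (8.1 - 3)/(9 - 3) × (8.1 - 6)/(9 - 6) × (8.1 - 12)/(9 - 12) = 0.773500
L_3(8.1) = (8.1 - 3)/(12 - 3) × (8.1 - 6)/(12 - 6) × (8.1 - 9)/(12 - 9) = -0.059500

P(8.1) = 14×L_0(8.1) + 10×L_1(8.1) + (-6)×L_2(8.1) + 8×L_3(8.1)
P(8.1) = -2.439000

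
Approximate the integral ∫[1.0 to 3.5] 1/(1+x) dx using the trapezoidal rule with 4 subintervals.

f(x) = 1/(1+x)
a = 1.0, b = 3.5, n = 4
h = (b - a)/n = 0.625000

Trapezoidal rule: (h/2)[f(x₀) + 2f(x₁) + 2f(x₂) + ... + f(xₙ)]

x_0 = 1.0000, f(x_0) = 0.500000, coefficient = 1
x_1 = 1.6250, f(x_1) = 0.380952, coefficient = 2
x_2 = 2.2500, f(x_2) = 0.307692, coefficient = 2
x_3 = 2.8750, f(x_3) = 0.258065, coefficient = 2
x_4 = 3.5000, f(x_4) = 0.222222, coefficient = 1

I ≈ (0.625000/2) × 2.615641 = 0.817388
Exact value: 0.810930
Error: 0.006457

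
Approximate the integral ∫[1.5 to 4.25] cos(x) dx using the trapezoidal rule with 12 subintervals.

f(x) = cos(x)
a = 1.5, b = 4.25, n = 12
h = (b - a)/n = 0.229167

Trapezoidal rule: (h/2)[f(x₀) + 2f(x₁) + 2f(x₂) + ... + f(xₙ)]

x_0 = 1.5000, f(x_0) = 0.070737, coefficient = 1
x_1 = 1.7292, f(x_1) = -0.157709, coefficient = 2
x_2 = 1.9583, f(x_2) = -0.377909, coefficient = 2
x_3 = 2.1875, f(x_3) = -0.578349, coefficient = 2
x_4 = 2.4167, f(x_4) = -0.748549, coefficient = 2
x_5 = 2.6458, f(x_5) = -0.879608, coefficient = 2
x_6 = 2.8750, f(x_6) = -0.964674, coefficient = 2
x_7 = 3.1042, f(x_7) = -0.999300, coefficient = 2
x_8 = 3.3333, f(x_8) = -0.981674, coefficient = 2
x_9 = 3.5625, f(x_9) = -0.912719, coefficient = 2
x_10 = 3.7917, f(x_10) = -0.796039, coefficient = 2
x_11 = 4.0208, f(x_11) = -0.637736, coefficient = 2
x_12 = 4.2500, f(x_12) = -0.446087, coefficient = 1

I ≈ (0.229167/2) × -16.443881 = -1.884195
Exact value: -1.892484
Error: 0.008290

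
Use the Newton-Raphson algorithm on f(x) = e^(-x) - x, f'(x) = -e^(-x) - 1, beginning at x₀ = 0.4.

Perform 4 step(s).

f(x) = e^(-x) - x
f'(x) = -e^(-x) - 1
x₀ = 0.4

Newton-Raphson formula: x_{n+1} = x_n - f(x_n)/f'(x_n)

Iteration 1:
  f(0.400000) = 0.270320
  f'(0.400000) = -1.670320
  x_1 = 0.400000 - 0.270320/(-1.670320) = 0.561837
Iteration 2:
  f(0.561837) = 0.008323
  f'(0.561837) = -1.570161
  x_2 = 0.561837 - 0.008323/(-1.570161) = 0.567138
Iteration 3:
  f(0.567138) = 0.000008
  f'(0.567138) = -1.567146
  x_3 = 0.567138 - 0.000008/(-1.567146) = 0.567143
Iteration 4:
  f(0.567143) = 0.000000
  f'(0.567143) = -1.567143
  x_4 = 0.567143 - 0.000000/(-1.567143) = 0.567143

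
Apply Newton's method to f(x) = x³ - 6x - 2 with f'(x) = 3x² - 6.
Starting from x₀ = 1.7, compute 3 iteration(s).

f(x) = x³ - 6x - 2
f'(x) = 3x² - 6
x₀ = 1.7

Newton-Raphson formula: x_{n+1} = x_n - f(x_n)/f'(x_n)

Iteration 1:
  f(1.700000) = -7.287000
  f'(1.700000) = 2.670000
  x_1 = 1.700000 - (-7.287000)/2.670000 = 4.429213
Iteration 2:
  f(4.429213) = 58.316728
  f'(4.429213) = 52.853796
  x_2 = 4.429213 - 58.316728/52.853796 = 3.325854
Iteration 3:
  f(3.325854) = 14.833166
  f'(3.325854) = 27.183918
  x_3 = 3.325854 - 14.833166/27.183918 = 2.780195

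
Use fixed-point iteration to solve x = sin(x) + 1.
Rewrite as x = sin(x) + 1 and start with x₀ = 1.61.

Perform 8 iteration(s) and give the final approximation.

Equation: x = sin(x) + 1
Fixed-point form: x = sin(x) + 1
x₀ = 1.61

x_1 = g(1.610000) = 1.999232
x_2 = g(1.999232) = 1.909617
x_3 = g(1.909617) = 1.943147
x_4 = g(1.943147) = 1.931475
x_5 = g(1.931475) = 1.935658
x_6 = g(1.935658) = 1.934173
x_7 = g(1.934173) = 1.934702
x_8 = g(1.934702) = 1.934514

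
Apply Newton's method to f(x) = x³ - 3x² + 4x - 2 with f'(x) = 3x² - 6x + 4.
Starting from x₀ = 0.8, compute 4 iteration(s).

f(x) = x³ - 3x² + 4x - 2
f'(x) = 3x² - 6x + 4
x₀ = 0.8

Newton-Raphson formula: x_{n+1} = x_n - f(x_n)/f'(x_n)

Iteration 1:
  f(0.800000) = -0.208000
  f'(0.800000) = 1.120000
  x_1 = 0.800000 - (-0.208000)/1.120000 = 0.985714
Iteration 2:
  f(0.985714) = -0.014289
  f'(0.985714) = 1.000612
  x_2 = 0.985714 - (-0.014289)/1.000612 = 0.999994
Iteration 3:
  f(0.999994) = -0.000006
  f'(0.999994) = 1.000000
  x_3 = 0.999994 - (-0.000006)/1.000000 = 1.000000
Iteration 4:
  f(1.000000) = 0.000000
  f'(1.000000) = 1.000000
  x_4 = 1.000000 - 0.000000/1.000000 = 1.000000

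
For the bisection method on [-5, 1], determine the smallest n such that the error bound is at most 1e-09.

We need (b-a)/2^n ≤ 1e-09
(1 - (-5))/2^n ≤ 1e-09
6/2^n ≤ 1e-09
2^n ≥ 6000000000
n ≥ log₂(6000000000) = 32.48
n ≥ 33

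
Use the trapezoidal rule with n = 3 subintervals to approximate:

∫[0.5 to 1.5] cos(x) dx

f(x) = cos(x)
a = 0.5, b = 1.5, n = 3
h = (b - a)/n = 0.333333

Trapezoidal rule: (h/2)[f(x₀) + 2f(x₁) + 2f(x₂) + ... + f(xₙ)]

x_0 = 0.5000, f(x_0) = 0.877583, coefficient = 1
x_1 = 0.8333, f(x_1) = 0.672412, coefficient = 2
x_2 = 1.1667, f(x_2) = 0.393219, coefficient = 2
x_3 = 1.5000, f(x_3) = 0.070737, coefficient = 1

I ≈ (0.333333/2) × 3.079582 = 0.513264
Exact value: 0.518069
Error: 0.004806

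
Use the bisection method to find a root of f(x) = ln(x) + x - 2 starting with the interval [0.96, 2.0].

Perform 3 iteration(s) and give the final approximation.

f(x) = ln(x) + x - 2
Initial interval: [0.96, 2.0]

Iteration 1:
  c_1 = (0.960000 + 2.000000)/2 = 1.480000
  f(c_1) = f(1.480000) = -0.127958
  f(a) × f(c) ≥ 0, new interval: [1.480000, 2.000000]
Iteration 2:
  c_2 = (1.480000 + 2.000000)/2 = 1.740000
  f(c_2) = f(1.740000) = 0.293885
  f(a) × f(c) < 0, new interval: [1.480000, 1.740000]
Iteration 3:
  c_3 = (1.480000 + 1.740000)/2 = 1.610000
  f(c_3) = f(1.610000) = 0.086234
  f(a) × f(c) < 0, new interval: [1.480000, 1.610000]

After 3 iteration(s), the approximation is c_3 = 1.610000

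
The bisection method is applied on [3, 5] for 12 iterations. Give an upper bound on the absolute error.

Bisection error bound: |error| ≤ (b-a)/2^n
|error| ≤ (5 - 3)/2^12 = 2/2^12
|error| ≤ 0.0004882812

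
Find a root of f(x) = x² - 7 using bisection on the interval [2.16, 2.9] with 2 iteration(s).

f(x) = x² - 7
Initial interval: [2.16, 2.9]

Iteration 1:
  c_1 = (2.160000 + 2.900000)/2 = 2.530000
  f(c_1) = f(2.530000) = -0.599100
  f(a) × f(c) ≥ 0, new interval: [2.530000, 2.900000]
Iteration 2:
  c_2 = (2.530000 + 2.900000)/2 = 2.715000
  f(c_2) = f(2.715000) = 0.371225
  f(a) × f(c) < 0, new interval: [2.530000, 2.715000]

After 2 iteration(s), the approximation is c_2 = 2.715000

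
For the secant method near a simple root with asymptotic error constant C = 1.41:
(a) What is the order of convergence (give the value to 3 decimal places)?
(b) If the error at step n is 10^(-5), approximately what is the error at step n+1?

(a) Secant method has superlinear convergence with order φ = (1+√5)/2 ≈ 1.618.
    This means |e_{n+1}| ≈ C|e_n|^1.618.

(b) With |e_n| = 10^(-5) and C = 1.41:
    |e_{n+1}| ≈ 1.41 × (10^(-5))^1.618 = 1.41 × 10^(-8.09)

(a) ≈ 1.618 (golden ratio); (b) |e_{n+1}| ≈ 1.146e-08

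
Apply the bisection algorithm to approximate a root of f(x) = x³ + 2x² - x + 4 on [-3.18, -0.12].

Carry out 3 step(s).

f(x) = x³ + 2x² - x + 4
Initial interval: [-3.18, -0.12]

Iteration 1:
  c_1 = (-3.180000 + (-0.120000))/2 = -1.650000
  f(c_1) = f(-1.650000) = 6.602875
  f(a) × f(c) < 0, new interval: [-3.180000, -1.650000]
Iteration 2:
  c_2 = (-3.180000 + (-1.650000))/2 = -2.415000
  f(c_2) = f(-2.415000) = 3.994627
  f(a) × f(c) < 0, new interval: [-3.180000, -2.415000]
Iteration 3:
  c_3 = (-3.180000 + (-2.415000))/2 = -2.797500
  f(c_3) = f(-2.797500) = 0.556260
  f(a) × f(c) < 0, new interval: [-3.180000, -2.797500]

After 3 iteration(s), the approximation is c_3 = -2.797500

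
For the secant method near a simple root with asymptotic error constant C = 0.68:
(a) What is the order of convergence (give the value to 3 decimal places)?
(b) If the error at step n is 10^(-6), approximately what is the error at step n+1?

(a) Secant method has superlinear convergence with order φ = (1+√5)/2 ≈ 1.618.
    This means |e_{n+1}| ≈ C|e_n|^1.618.

(b) With |e_n| = 10^(-6) and C = 0.68:
    |e_{n+1}| ≈ 0.68 × (10^(-6))^1.618 = 0.68 × 10^(-9.71)

(a) ≈ 1.618 (golden ratio); (b) |e_{n+1}| ≈ 1.331e-10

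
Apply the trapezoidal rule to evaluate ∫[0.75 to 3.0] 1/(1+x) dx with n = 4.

f(x) = 1/(1+x)
a = 0.75, b = 3.0, n = 4
h = (b - a)/n = 0.562500

Trapezoidal rule: (h/2)[f(x₀) + 2f(x₁) + 2f(x₂) + ... + f(xₙ)]

x_0 = 0.7500, f(x_0) = 0.571429, coefficient = 1
x_1 = 1.3125, f(x_1) = 0.432432, coefficient = 2
x_2 = 1.8750, f(x_2) = 0.347826, coefficient = 2
x_3 = 2.4375, f(x_3) = 0.290909, coefficient = 2
x_4 = 3.0000, f(x_4) = 0.250000, coefficient = 1

I ≈ (0.562500/2) × 2.963764 = 0.833559
Exact value: 0.826679
Error: 0.006880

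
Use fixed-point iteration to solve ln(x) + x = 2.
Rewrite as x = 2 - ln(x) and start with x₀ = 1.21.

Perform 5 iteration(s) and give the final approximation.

Equation: ln(x) + x = 2
Fixed-point form: x = 2 - ln(x)
x₀ = 1.21

x_1 = g(1.210000) = 1.809380
x_2 = g(1.809380) = 1.407016
x_3 = g(1.407016) = 1.658529
x_4 = g(1.658529) = 1.494069
x_5 = g(1.494069) = 1.598497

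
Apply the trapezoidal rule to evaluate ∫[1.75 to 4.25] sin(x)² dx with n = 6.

f(x) = sin(x)²
a = 1.75, b = 4.25, n = 6
h = (b - a)/n = 0.416667

Trapezoidal rule: (h/2)[f(x₀) + 2f(x₁) + 2f(x₂) + ... + f(xₙ)]

x_0 = 1.7500, f(x_0) = 0.968228, coefficient = 1
x_1 = 2.1667, f(x_1) = 0.685022, coefficient = 2
x_2 = 2.5833, f(x_2) = 0.280593, coefficient = 2
x_3 = 3.0000, f(x_3) = 0.019915, coefficient = 2
x_4 = 3.4167, f(x_4) = 0.073776, coefficient = 2
x_5 = 3.8333, f(x_5) = 0.406889, coefficient = 2
x_6 = 4.2500, f(x_6) = 0.801006, coefficient = 1

I ≈ (0.416667/2) × 4.701625 = 0.979505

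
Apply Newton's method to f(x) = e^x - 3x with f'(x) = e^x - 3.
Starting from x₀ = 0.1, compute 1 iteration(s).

f(x) = e^x - 3x
f'(x) = e^x - 3
x₀ = 0.1

Newton-Raphson formula: x_{n+1} = x_n - f(x_n)/f'(x_n)

Iteration 1:
  f(0.100000) = 0.805171
  f'(0.100000) = -1.894829
  x_1 = 0.100000 - 0.805171/(-1.894829) = 0.524931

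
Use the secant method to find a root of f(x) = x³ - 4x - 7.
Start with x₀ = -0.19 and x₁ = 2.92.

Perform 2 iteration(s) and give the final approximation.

f(x) = x³ - 4x - 7
x₀ = -0.19, x₁ = 2.92

Secant formula: x_{n+1} = x_n - f(x_n)(x_n - x_{n-1})/(f(x_n) - f(x_{n-1}))

Iteration 1:
  f(-0.190000) = -6.246859
  f(2.920000) = 6.217088
  x_2 = 2.920000 - 6.217088×(2.920000 - (-0.190000))/(6.217088 - (-6.246859))
       = 1.368714
Iteration 2:
  f(2.920000) = 6.217088
  f(1.368714) = -9.910737
  x_3 = 1.368714 - (-9.910737)×(1.368714 - 2.920000)/(-9.910737 - 6.217088)
       = 2.321997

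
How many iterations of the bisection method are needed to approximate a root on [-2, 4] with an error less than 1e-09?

We need (b-a)/2^n ≤ 1e-09
(4 - (-2))/2^n ≤ 1e-09
6/2^n ≤ 1e-09
2^n ≥ 6000000000
n ≥ log₂(6000000000) = 32.48
n ≥ 33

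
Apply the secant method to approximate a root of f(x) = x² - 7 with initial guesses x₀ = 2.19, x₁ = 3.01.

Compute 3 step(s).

f(x) = x² - 7
x₀ = 2.19, x₁ = 3.01

Secant formula: x_{n+1} = x_n - f(x_n)(x_n - x_{n-1})/(f(x_n) - f(x_{n-1}))

Iteration 1:
  f(2.190000) = -2.203900
  f(3.010000) = 2.060100
  x_2 = 3.010000 - 2.060100×(3.010000 - 2.190000)/(2.060100 - (-2.203900))
       = 2.613827
Iteration 2:
  f(3.010000) = 2.060100
  f(2.613827) = -0.167909
  x_3 = 2.613827 - (-0.167909)×(2.613827 - 3.010000)/(-0.167909 - 2.060100)
       = 2.643684
Iteration 3:
  f(2.613827) = -0.167909
  f(2.643684) = -0.010937
  x_4 = 2.643684 - (-0.010937)×(2.643684 - 2.613827)/(-0.010937 - (-0.167909))
       = 2.645764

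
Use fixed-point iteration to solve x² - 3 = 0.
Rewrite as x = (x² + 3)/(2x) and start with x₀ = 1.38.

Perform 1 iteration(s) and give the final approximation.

Equation: x² - 3 = 0
Fixed-point form: x = (x² + 3)/(2x)
x₀ = 1.38

x_1 = g(1.380000) = 1.776957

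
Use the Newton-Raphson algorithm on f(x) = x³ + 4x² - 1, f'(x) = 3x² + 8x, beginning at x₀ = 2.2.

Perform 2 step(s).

f(x) = x³ + 4x² - 1
f'(x) = 3x² + 8x
x₀ = 2.2

Newton-Raphson formula: x_{n+1} = x_n - f(x_n)/f'(x_n)

Iteration 1:
  f(2.200000) = 29.008000
  f'(2.200000) = 32.120000
  x_1 = 2.200000 - 29.008000/32.120000 = 1.296887
Iteration 2:
  f(1.296887) = 7.908913
  f'(1.296887) = 15.420839
  x_2 = 1.296887 - 7.908913/15.420839 = 0.784015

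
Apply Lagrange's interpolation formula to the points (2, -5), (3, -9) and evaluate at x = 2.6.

Lagrange interpolation formula:
P(x) = Σ yᵢ × Lᵢ(x)
where Lᵢ(x) = Π_{j≠i} (x - xⱼ)/(xᵢ - xⱼ)

L_0(2.6) = (2.6 - 3)/(2 - 3) = 0.400000
L_1(2.6) = (2.6 - 2)/(3 - 2) = 0.600000

P(2.6) = (-5)×L_0(2.6) + (-9)×L_1(2.6)
P(2.6) = -7.400000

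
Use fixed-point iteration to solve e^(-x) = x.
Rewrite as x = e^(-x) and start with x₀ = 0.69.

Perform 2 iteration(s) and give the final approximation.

Equation: e^(-x) = x
Fixed-point form: x = e^(-x)
x₀ = 0.69

x_1 = g(0.690000) = 0.501576
x_2 = g(0.501576) = 0.605575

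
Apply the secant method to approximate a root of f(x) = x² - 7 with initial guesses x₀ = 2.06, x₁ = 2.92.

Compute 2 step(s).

f(x) = x² - 7
x₀ = 2.06, x₁ = 2.92

Secant formula: x_{n+1} = x_n - f(x_n)(x_n - x_{n-1})/(f(x_n) - f(x_{n-1}))

Iteration 1:
  f(2.060000) = -2.756400
  f(2.920000) = 1.526400
  x_2 = 2.920000 - 1.526400×(2.920000 - 2.060000)/(1.526400 - (-2.756400))
       = 2.613494
Iteration 2:
  f(2.920000) = 1.526400
  f(2.613494) = -0.169649
  x_3 = 2.613494 - (-0.169649)×(2.613494 - 2.920000)/(-0.169649 - 1.526400)
       = 2.644153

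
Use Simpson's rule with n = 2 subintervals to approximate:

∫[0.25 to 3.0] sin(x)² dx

f(x) = sin(x)²
a = 0.25, b = 3.0, n = 2
h = (b - a)/n = 1.375000

Simpson's rule: (h/3)[f(x₀) + 4f(x₁) + 2f(x₂) + ... + f(xₙ)]

x_0 = 0.2500, f(x_0) = 0.061209, coefficient = 1
x_1 = 1.6250, f(x_1) = 0.997065, coefficient = 4
x_2 = 3.0000, f(x_2) = 0.019915, coefficient = 1

I ≈ (1.375000/3) × 4.069383 = 1.865134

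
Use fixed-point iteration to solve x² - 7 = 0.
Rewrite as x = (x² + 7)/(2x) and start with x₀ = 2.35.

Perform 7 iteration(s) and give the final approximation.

Equation: x² - 7 = 0
Fixed-point form: x = (x² + 7)/(2x)
x₀ = 2.35

x_1 = g(2.350000) = 2.664362
x_2 = g(2.664362) = 2.645816
x_3 = g(2.645816) = 2.645751
x_4 = g(2.645751) = 2.645751
x_5 = g(2.645751) = 2.645751
x_6 = g(2.645751) = 2.645751
x_7 = g(2.645751) = 2.645751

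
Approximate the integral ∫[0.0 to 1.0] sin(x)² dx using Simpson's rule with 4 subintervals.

f(x) = sin(x)²
a = 0.0, b = 1.0, n = 4
h = (b - a)/n = 0.250000

Simpson's rule: (h/3)[f(x₀) + 4f(x₁) + 2f(x₂) + ... + f(xₙ)]

x_0 = 0.0000, f(x_0) = 0.000000, coefficient = 1
x_1 = 0.2500, f(x_1) = 0.061209, coefficient = 4
x_2 = 0.5000, f(x_2) = 0.229849, coefficient = 2
x_3 = 0.7500, f(x_3) = 0.464631, coefficient = 4
x_4 = 1.0000, f(x_4) = 0.708073, coefficient = 1

I ≈ (0.250000/3) × 3.271132 = 0.272594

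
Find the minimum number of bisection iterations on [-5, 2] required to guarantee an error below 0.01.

We need (b-a)/2^n ≤ 0.01
(2 - (-5))/2^n ≤ 0.01
7/2^n ≤ 0.01
2^n ≥ 700
n ≥ log₂(700) = 9.45
n ≥ 10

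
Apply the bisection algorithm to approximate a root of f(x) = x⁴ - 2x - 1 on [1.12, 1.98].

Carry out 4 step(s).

f(x) = x⁴ - 2x - 1
Initial interval: [1.12, 1.98]

Iteration 1:
  c_1 = (1.120000 + 1.980000)/2 = 1.550000
  f(c_1) = f(1.550000) = 1.672006
  f(a) × f(c) < 0, new interval: [1.120000, 1.550000]
Iteration 2:
  c_2 = (1.120000 + 1.550000)/2 = 1.335000
  f(c_2) = f(1.335000) = -0.493674
  f(a) × f(c) ≥ 0, new interval: [1.335000, 1.550000]
Iteration 3:
  c_3 = (1.335000 + 1.550000)/2 = 1.442500
  f(c_3) = f(1.442500) = 0.444755
  f(a) × f(c) < 0, new interval: [1.335000, 1.442500]
Iteration 4:
  c_4 = (1.335000 + 1.442500)/2 = 1.388750
  f(c_4) = f(1.388750) = -0.057900
  f(a) × f(c) ≥ 0, new interval: [1.388750, 1.442500]

After 4 iteration(s), the approximation is c_4 = 1.388750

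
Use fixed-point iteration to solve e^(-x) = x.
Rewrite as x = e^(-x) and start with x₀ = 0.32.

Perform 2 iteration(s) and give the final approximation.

Equation: e^(-x) = x
Fixed-point form: x = e^(-x)
x₀ = 0.32

x_1 = g(0.320000) = 0.726149
x_2 = g(0.726149) = 0.483768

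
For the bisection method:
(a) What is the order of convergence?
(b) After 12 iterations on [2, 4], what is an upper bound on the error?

(a) Bisection has linear (order 1) convergence; the error is halved each step.

(b) Error bound = (b-a)/2^n = (4 - 2)/2^{12}
    = 2/2^{12}

(a) 1 (linear); (b) error ≤ 4.88e-04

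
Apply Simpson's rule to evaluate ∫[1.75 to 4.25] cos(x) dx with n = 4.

f(x) = cos(x)
a = 1.75, b = 4.25, n = 4
h = (b - a)/n = 0.625000

Simpson's rule: (h/3)[f(x₀) + 4f(x₁) + 2f(x₂) + ... + f(xₙ)]

x_0 = 1.7500, f(x_0) = -0.178246, coefficient = 1
x_1 = 2.3750, f(x_1) = -0.720278, coefficient = 4
x_2 = 3.0000, f(x_2) = -0.989992, coefficient = 2
x_3 = 3.6250, f(x_3) = -0.885416, coefficient = 4
x_4 = 4.2500, f(x_4) = -0.446087, coefficient = 1

I ≈ (0.625000/3) × -9.027098 = -1.880645
Exact value: -1.878975
Error: 0.001670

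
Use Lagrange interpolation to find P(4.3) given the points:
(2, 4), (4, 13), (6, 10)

Lagrange interpolation formula:
P(x) = Σ yᵢ × Lᵢ(x)
where Lᵢ(x) = Π_{j≠i} (x - xⱼ)/(xᵢ - xⱼ)

L_0(4.3) = (4.3 - 4)/(2 - 4) × (4.3 - 6)/(2 - 6) = -0.063750
L_1(4.3) = (4.3 - 2)/(4 - 2) × (4.3 - 6)/(4 - 6) = 0.977500
L_2(4.3) = (4.3 - 2)/(6 - 2) × (4.3 - 4)/(6 - 4) = 0.086250

P(4.3) = 4×L_0(4.3) + 13×L_1(4.3) + 10×L_2(4.3)
P(4.3) = 13.315000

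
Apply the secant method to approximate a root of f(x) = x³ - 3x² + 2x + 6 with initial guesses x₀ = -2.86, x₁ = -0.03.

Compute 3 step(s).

f(x) = x³ - 3x² + 2x + 6
x₀ = -2.86, x₁ = -0.03

Secant formula: x_{n+1} = x_n - f(x_n)(x_n - x_{n-1})/(f(x_n) - f(x_{n-1}))

Iteration 1:
  f(-2.860000) = -47.652456
  f(-0.030000) = 5.937273
  x_2 = -0.030000 - 5.937273×(-0.030000 - (-2.860000))/(5.937273 - (-47.652456))
       = -0.343539
Iteration 2:
  f(-0.030000) = 5.937273
  f(-0.343539) = 4.918320
  x_3 = -0.343539 - 4.918320×(-0.343539 - (-0.030000))/(4.918320 - 5.937273)
       = -1.856941
Iteration 3:
  f(-0.343539) = 4.918320
  f(-1.856941) = -14.461741
  x_4 = -1.856941 - (-14.461741)×(-1.856941 - (-0.343539))/(-14.461741 - 4.918320)
       = -0.727614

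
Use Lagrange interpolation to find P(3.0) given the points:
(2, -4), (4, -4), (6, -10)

Lagrange interpolation formula:
P(x) = Σ yᵢ × Lᵢ(x)
where Lᵢ(x) = Π_{j≠i} (x - xⱼ)/(xᵢ - xⱼ)

L_0(3.0) = (3.0 - 4)/(2 - 4) × (3.0 - 6)/(2 - 6) = 0.375000
L_1(3.0) = (3.0 - 2)/(4 - 2) × (3.0 - 6)/(4 - 6) = 0.750000
L_2(3.0) = (3.0 - 2)/(6 - 2) × (3.0 - 4)/(6 - 4) = -0.125000

P(3.0) = (-4)×L_0(3.0) + (-4)×L_1(3.0) + (-10)×L_2(3.0)
P(3.0) = -3.250000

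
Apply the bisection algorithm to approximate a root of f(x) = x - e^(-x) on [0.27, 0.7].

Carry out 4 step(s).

f(x) = x - e^(-x)
Initial interval: [0.27, 0.7]

Iteration 1:
  c_1 = (0.270000 + 0.700000)/2 = 0.485000
  f(c_1) = f(0.485000) = -0.130697
  f(a) × f(c) ≥ 0, new interval: [0.485000, 0.700000]
Iteration 2:
  c_2 = (0.485000 + 0.700000)/2 = 0.592500
  f(c_2) = f(0.592500) = 0.039557
  f(a) × f(c) < 0, new interval: [0.485000, 0.592500]
Iteration 3:
  c_3 = (0.485000 + 0.592500)/2 = 0.538750
  f(c_3) = f(0.538750) = -0.044727
  f(a) × f(c) ≥ 0, new interval: [0.538750, 0.592500]
Iteration 4:
  c_4 = (0.538750 + 0.592500)/2 = 0.565625
  f(c_4) = f(0.565625) = -0.002380
  f(a) × f(c) ≥ 0, new interval: [0.565625, 0.592500]

After 4 iteration(s), the approximation is c_4 = 0.565625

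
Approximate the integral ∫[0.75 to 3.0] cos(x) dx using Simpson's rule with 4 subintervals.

f(x) = cos(x)
a = 0.75, b = 3.0, n = 4
h = (b - a)/n = 0.562500

Simpson's rule: (h/3)[f(x₀) + 4f(x₁) + 2f(x₂) + ... + f(xₙ)]

x_0 = 0.7500, f(x_0) = 0.731689, coefficient = 1
x_1 = 1.3125, f(x_1) = 0.255434, coefficient = 4
x_2 = 1.8750, f(x_2) = -0.299534, coefficient = 2
x_3 = 2.4375, f(x_3) = -0.762199, coefficient = 4
x_4 = 3.0000, f(x_4) = -0.989992, coefficient = 1

I ≈ (0.562500/3) × -2.884432 = -0.540831
Exact value: -0.540519
Error: 0.000312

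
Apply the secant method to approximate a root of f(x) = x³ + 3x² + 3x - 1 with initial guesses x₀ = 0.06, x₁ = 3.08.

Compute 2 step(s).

f(x) = x³ + 3x² + 3x - 1
x₀ = 0.06, x₁ = 3.08

Secant formula: x_{n+1} = x_n - f(x_n)(x_n - x_{n-1})/(f(x_n) - f(x_{n-1}))

Iteration 1:
  f(0.060000) = -0.808984
  f(3.080000) = 65.917312
  x_2 = 3.080000 - 65.917312×(3.080000 - 0.060000)/(65.917312 - (-0.808984))
       = 0.096614
Iteration 2:
  f(3.080000) = 65.917312
  f(0.096614) = -0.681253
  x_3 = 0.096614 - (-0.681253)×(0.096614 - 3.080000)/(-0.681253 - 65.917312)
       = 0.127132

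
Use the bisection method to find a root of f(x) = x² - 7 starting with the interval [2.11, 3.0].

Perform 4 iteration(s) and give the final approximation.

f(x) = x² - 7
Initial interval: [2.11, 3.0]

Iteration 1:
  c_1 = (2.110000 + 3.000000)/2 = 2.555000
  f(c_1) = f(2.555000) = -0.471975
  f(a) × f(c) ≥ 0, new interval: [2.555000, 3.000000]
Iteration 2:
  c_2 = (2.555000 + 3.000000)/2 = 2.777500
  f(c_2) = f(2.777500) = 0.714506
  f(a) × f(c) < 0, new interval: [2.555000, 2.777500]
Iteration 3:
  c_3 = (2.555000 + 2.777500)/2 = 2.666250
  f(c_3) = f(2.666250) = 0.108889
  f(a) × f(c) < 0, new interval: [2.555000, 2.666250]
Iteration 4:
  c_4 = (2.555000 + 2.666250)/2 = 2.610625
  f(c_4) = f(2.610625) = -0.184637
  f(a) × f(c) ≥ 0, new interval: [2.610625, 2.666250]

After 4 iteration(s), the approximation is c_4 = 2.610625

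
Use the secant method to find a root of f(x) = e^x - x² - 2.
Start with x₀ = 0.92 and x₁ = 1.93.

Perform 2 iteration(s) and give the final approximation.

f(x) = e^x - x² - 2
x₀ = 0.92, x₁ = 1.93

Secant formula: x_{n+1} = x_n - f(x_n)(x_n - x_{n-1})/(f(x_n) - f(x_{n-1}))

Iteration 1:
  f(0.920000) = -0.337110
  f(1.930000) = 1.164610
  x_2 = 1.930000 - 1.164610×(1.930000 - 0.920000)/(1.164610 - (-0.337110))
       = 1.146727
Iteration 2:
  f(1.930000) = 1.164610
  f(1.146727) = -0.167110
  x_3 = 1.146727 - (-0.167110)×(1.146727 - 1.930000)/(-0.167110 - 1.164610)
       = 1.245015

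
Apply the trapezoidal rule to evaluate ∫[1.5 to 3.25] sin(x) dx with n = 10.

f(x) = sin(x)
a = 1.5, b = 3.25, n = 10
h = (b - a)/n = 0.175000

Trapezoidal rule: (h/2)[f(x₀) + 2f(x₁) + 2f(x₂) + ... + f(xₙ)]

x_0 = 1.5000, f(x_0) = 0.997495, coefficient = 1
x_1 = 1.6750, f(x_1) = 0.994576, coefficient = 2
x_2 = 1.8500, f(x_2) = 0.961275, coefficient = 2
x_3 = 2.0250, f(x_3) = 0.898611, coefficient = 2
x_4 = 2.2000, f(x_4) = 0.808496, coefficient = 2
x_5 = 2.3750, f(x_5) = 0.693685, coefficient = 2
x_6 = 2.5500, f(x_6) = 0.557684, coefficient = 2
x_7 = 2.7250, f(x_7) = 0.404647, coefficient = 2
x_8 = 2.9000, f(x_8) = 0.239249, coefficient = 2
x_9 = 3.0750, f(x_9) = 0.066543, coefficient = 2
x_10 = 3.2500, f(x_10) = -0.108195, coefficient = 1

I ≈ (0.175000/2) × 12.138833 = 1.062148
Exact value: 1.064867
Error: 0.002719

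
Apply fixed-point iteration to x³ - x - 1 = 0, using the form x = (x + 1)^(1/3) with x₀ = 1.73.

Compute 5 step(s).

Equation: x³ - x - 1 = 0
Fixed-point form: x = (x + 1)^(1/3)
x₀ = 1.73

x_1 = g(1.730000) = 1.397615
x_2 = g(1.397615) = 1.338422
x_3 = g(1.338422) = 1.327316
x_4 = g(1.327316) = 1.325211
x_5 = g(1.325211) = 1.324812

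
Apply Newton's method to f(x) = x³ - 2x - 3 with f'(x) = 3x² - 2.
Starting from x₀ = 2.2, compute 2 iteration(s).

f(x) = x³ - 2x - 3
f'(x) = 3x² - 2
x₀ = 2.2

Newton-Raphson formula: x_{n+1} = x_n - f(x_n)/f'(x_n)

Iteration 1:
  f(2.200000) = 3.248000
  f'(2.200000) = 12.520000
  x_1 = 2.200000 - 3.248000/12.520000 = 1.940575
Iteration 2:
  f(1.940575) = 0.426729
  f'(1.940575) = 9.297495
  x_2 = 1.940575 - 0.426729/9.297495 = 1.894678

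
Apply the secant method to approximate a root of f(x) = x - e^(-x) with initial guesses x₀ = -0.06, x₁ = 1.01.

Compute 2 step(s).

f(x) = x - e^(-x)
x₀ = -0.06, x₁ = 1.01

Secant formula: x_{n+1} = x_n - f(x_n)(x_n - x_{n-1})/(f(x_n) - f(x_{n-1}))

Iteration 1:
  f(-0.060000) = -1.121837
  f(1.010000) = 0.645781
  x_2 = 1.010000 - 0.645781×(1.010000 - (-0.060000))/(0.645781 - (-1.121837))
       = 0.619086
Iteration 2:
  f(1.010000) = 0.645781
  f(0.619086) = 0.080650
  x_3 = 0.619086 - 0.080650×(0.619086 - 1.010000)/(0.080650 - 0.645781)
       = 0.563299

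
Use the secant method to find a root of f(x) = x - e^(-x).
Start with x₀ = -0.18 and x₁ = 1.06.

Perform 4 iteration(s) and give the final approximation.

f(x) = x - e^(-x)
x₀ = -0.18, x₁ = 1.06

Secant formula: x_{n+1} = x_n - f(x_n)(x_n - x_{n-1})/(f(x_n) - f(x_{n-1}))

Iteration 1:
  f(-0.180000) = -1.377217
  f(1.060000) = 0.713544
  x_2 = 1.060000 - 0.713544×(1.060000 - (-0.180000))/(0.713544 - (-1.377217))
       = 0.636807
Iteration 2:
  f(1.060000) = 0.713544
  f(0.636807) = 0.107829
  x_3 = 0.636807 - 0.107829×(0.636807 - 1.060000)/(0.107829 - 0.713544)
       = 0.561471
Iteration 3:
  f(0.636807) = 0.107829
  f(0.561471) = -0.008898
  x_4 = 0.561471 - (-0.008898)×(0.561471 - 0.636807)/(-0.008898 - 0.107829)
       = 0.567214
Iteration 4:
  f(0.561471) = -0.008898
  f(0.567214) = 0.000111
  x_5 = 0.567214 - 0.000111×(0.567214 - 0.561471)/(0.000111 - (-0.008898))
       = 0.567143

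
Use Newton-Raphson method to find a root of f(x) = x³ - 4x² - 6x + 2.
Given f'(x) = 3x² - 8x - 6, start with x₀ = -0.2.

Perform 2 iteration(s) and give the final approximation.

f(x) = x³ - 4x² - 6x + 2
f'(x) = 3x² - 8x - 6
x₀ = -0.2

Newton-Raphson formula: x_{n+1} = x_n - f(x_n)/f'(x_n)

Iteration 1:
  f(-0.200000) = 3.032000
  f'(-0.200000) = -4.280000
  x_1 = -0.200000 - 3.032000/(-4.280000) = 0.508411
Iteration 2:
  f(0.508411) = -1.952980
  f'(0.508411) = -9.291844
  x_2 = 0.508411 - (-1.952980)/(-9.291844) = 0.298229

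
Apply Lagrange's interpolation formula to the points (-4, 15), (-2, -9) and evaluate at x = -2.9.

Lagrange interpolation formula:
P(x) = Σ yᵢ × Lᵢ(x)
where Lᵢ(x) = Π_{j≠i} (x - xⱼ)/(xᵢ - xⱼ)

L_0(-2.9) = (-2.9 - (-2))/(-4 - (-2)) = 0.450000
L_1(-2.9) = (-2.9 - (-4))/(-2 - (-4)) = 0.550000

P(-2.9) = 15×L_0(-2.9) + (-9)×L_1(-2.9)
P(-2.9) = 1.800000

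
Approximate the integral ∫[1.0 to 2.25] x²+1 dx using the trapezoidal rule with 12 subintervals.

f(x) = x²+1
a = 1.0, b = 2.25, n = 12
h = (b - a)/n = 0.104167

Trapezoidal rule: (h/2)[f(x₀) + 2f(x₁) + 2f(x₂) + ... + f(xₙ)]

x_0 = 1.0000, f(x_0) = 2.000000, coefficient = 1
x_1 = 1.1042, f(x_1) = 2.219184, coefficient = 2
x_2 = 1.2083, f(x_2) = 2.460069, coefficient = 2
x_3 = 1.3125, f(x_3) = 2.722656, coefficient = 2
x_4 = 1.4167, f(x_4) = 3.006944, coefficient = 2
x_5 = 1.5208, f(x_5) = 3.312934, coefficient = 2
x_6 = 1.6250, f(x_6) = 3.640625, coefficient = 2
x_7 = 1.7292, f(x_7) = 3.990017, coefficient = 2
x_8 = 1.8333, f(x_8) = 4.361111, coefficient = 2
x_9 = 1.9375, f(x_9) = 4.753906, coefficient = 2
x_10 = 2.0417, f(x_10) = 5.168403, coefficient = 2
x_11 = 2.1458, f(x_11) = 5.604601, coefficient = 2
x_12 = 2.2500, f(x_12) = 6.062500, coefficient = 1

I ≈ (0.104167/2) × 90.543403 = 4.715802
Exact value: 4.713542
Error: 0.002261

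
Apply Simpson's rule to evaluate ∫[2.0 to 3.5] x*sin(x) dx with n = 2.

f(x) = x*sin(x)
a = 2.0, b = 3.5, n = 2
h = (b - a)/n = 0.750000

Simpson's rule: (h/3)[f(x₀) + 4f(x₁) + 2f(x₂) + ... + f(xₙ)]

x_0 = 2.0000, f(x_0) = 1.818595, coefficient = 1
x_1 = 2.7500, f(x_1) = 1.049568, coefficient = 4
x_2 = 3.5000, f(x_2) = -1.227741, coefficient = 1

I ≈ (0.750000/3) × 4.789124 = 1.197281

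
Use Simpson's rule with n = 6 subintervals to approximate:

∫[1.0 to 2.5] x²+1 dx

f(x) = x²+1
a = 1.0, b = 2.5, n = 6
h = (b - a)/n = 0.250000

Simpson's rule: (h/3)[f(x₀) + 4f(x₁) + 2f(x₂) + ... + f(xₙ)]

x_0 = 1.0000, f(x_0) = 2.000000, coefficient = 1
x_1 = 1.2500, f(x_1) = 2.562500, coefficient = 4
x_2 = 1.5000, f(x_2) = 3.250000, coefficient = 2
x_3 = 1.7500, f(x_3) = 4.062500, coefficient = 4
x_4 = 2.0000, f(x_4) = 5.000000, coefficient = 2
x_5 = 2.2500, f(x_5) = 6.062500, coefficient = 4
x_6 = 2.5000, f(x_6) = 7.250000, coefficient = 1

I ≈ (0.250000/3) × 76.500000 = 6.375000
Exact value: 6.375000
Error: 0.000000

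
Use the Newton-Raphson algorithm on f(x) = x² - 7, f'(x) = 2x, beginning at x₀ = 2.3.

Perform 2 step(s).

f(x) = x² - 7
f'(x) = 2x
x₀ = 2.3

Newton-Raphson formula: x_{n+1} = x_n - f(x_n)/f'(x_n)

Iteration 1:
  f(2.300000) = -1.710000
  f'(2.300000) = 4.600000
  x_1 = 2.300000 - (-1.710000)/4.600000 = 2.671739
Iteration 2:
  f(2.671739) = 0.138190
  f'(2.671739) = 5.343478
  x_2 = 2.671739 - 0.138190/5.343478 = 2.645878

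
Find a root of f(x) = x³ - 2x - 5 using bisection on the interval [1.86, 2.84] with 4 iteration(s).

f(x) = x³ - 2x - 5
Initial interval: [1.86, 2.84]

Iteration 1:
  c_1 = (1.860000 + 2.840000)/2 = 2.350000
  f(c_1) = f(2.350000) = 3.277875
  f(a) × f(c) < 0, new interval: [1.860000, 2.350000]
Iteration 2:
  c_2 = (1.860000 + 2.350000)/2 = 2.105000
  f(c_2) = f(2.105000) = 0.117308
  f(a) × f(c) < 0, new interval: [1.860000, 2.105000]
Iteration 3:
  c_3 = (1.860000 + 2.105000)/2 = 1.982500
  f(c_3) = f(1.982500) = -1.173168
  f(a) × f(c) ≥ 0, new interval: [1.982500, 2.105000]
Iteration 4:
  c_4 = (1.982500 + 2.105000)/2 = 2.043750
  f(c_4) = f(2.043750) = -0.550932
  f(a) × f(c) ≥ 0, new interval: [2.043750, 2.105000]

After 4 iteration(s), the approximation is c_4 = 2.043750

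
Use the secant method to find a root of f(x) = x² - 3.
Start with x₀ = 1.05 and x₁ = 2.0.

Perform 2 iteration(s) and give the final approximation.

f(x) = x² - 3
x₀ = 1.05, x₁ = 2.0

Secant formula: x_{n+1} = x_n - f(x_n)(x_n - x_{n-1})/(f(x_n) - f(x_{n-1}))

Iteration 1:
  f(1.050000) = -1.897500
  f(2.000000) = 1.000000
  x_2 = 2.000000 - 1.000000×(2.000000 - 1.050000)/(1.000000 - (-1.897500))
       = 1.672131
Iteration 2:
  f(2.000000) = 1.000000
  f(1.672131) = -0.203977
  x_3 = 1.672131 - (-0.203977)×(1.672131 - 2.000000)/(-0.203977 - 1.000000)
       = 1.727679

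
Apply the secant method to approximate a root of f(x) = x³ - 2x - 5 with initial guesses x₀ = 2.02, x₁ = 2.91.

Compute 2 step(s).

f(x) = x³ - 2x - 5
x₀ = 2.02, x₁ = 2.91

Secant formula: x_{n+1} = x_n - f(x_n)(x_n - x_{n-1})/(f(x_n) - f(x_{n-1}))

Iteration 1:
  f(2.020000) = -0.797592
  f(2.910000) = 13.822171
  x_2 = 2.910000 - 13.822171×(2.910000 - 2.020000)/(13.822171 - (-0.797592))
       = 2.068555
Iteration 2:
  f(2.910000) = 13.822171
  f(2.068555) = -0.285933
  x_3 = 2.068555 - (-0.285933)×(2.068555 - 2.910000)/(-0.285933 - 13.822171)
       = 2.085608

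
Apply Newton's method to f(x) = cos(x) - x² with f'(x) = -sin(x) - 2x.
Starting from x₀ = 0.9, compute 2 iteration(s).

f(x) = cos(x) - x²
f'(x) = -sin(x) - 2x
x₀ = 0.9

Newton-Raphson formula: x_{n+1} = x_n - f(x_n)/f'(x_n)

Iteration 1:
  f(0.900000) = -0.188390
  f'(0.900000) = -2.583327
  x_1 = 0.900000 - (-0.188390)/(-2.583327) = 0.827075
Iteration 2:
  f(0.827075) = -0.007021
  f'(0.827075) = -2.390103
  x_2 = 0.827075 - (-0.007021)/(-2.390103) = 0.824137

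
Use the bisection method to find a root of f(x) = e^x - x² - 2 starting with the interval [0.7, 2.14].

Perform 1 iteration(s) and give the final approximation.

f(x) = e^x - x² - 2
Initial interval: [0.7, 2.14]

Iteration 1:
  c_1 = (0.700000 + 2.140000)/2 = 1.420000
  f(c_1) = f(1.420000) = 0.120720
  f(a) × f(c) < 0, new interval: [0.700000, 1.420000]

After 1 iteration(s), the approximation is c_1 = 1.420000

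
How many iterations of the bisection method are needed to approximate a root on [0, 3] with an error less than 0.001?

We need (b-a)/2^n ≤ 0.001
(3 - 0)/2^n ≤ 0.001
3/2^n ≤ 0.001
2^n ≥ 3000
n ≥ log₂(3000) = 11.55
n ≥ 12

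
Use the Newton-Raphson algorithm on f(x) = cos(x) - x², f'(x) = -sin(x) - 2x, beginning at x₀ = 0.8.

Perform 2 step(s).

f(x) = cos(x) - x²
f'(x) = -sin(x) - 2x
x₀ = 0.8

Newton-Raphson formula: x_{n+1} = x_n - f(x_n)/f'(x_n)

Iteration 1:
  f(0.800000) = 0.056707
  f'(0.800000) = -2.317356
  x_1 = 0.800000 - 0.056707/(-2.317356) = 0.824470
Iteration 2:
  f(0.824470) = -0.000806
  f'(0.824470) = -2.383129
  x_2 = 0.824470 - (-0.000806)/(-2.383129) = 0.824132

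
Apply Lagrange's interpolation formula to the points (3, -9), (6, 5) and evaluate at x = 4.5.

Lagrange interpolation formula:
P(x) = Σ yᵢ × Lᵢ(x)
where Lᵢ(x) = Π_{j≠i} (x - xⱼ)/(xᵢ - xⱼ)

L_0(4.5) = (4.5 - 6)/(3 - 6) = 0.500000
L_1(4.5) = (4.5 - 3)/(6 - 3) = 0.500000

P(4.5) = (-9)×L_0(4.5) + 5×L_1(4.5)
P(4.5) = -2.000000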